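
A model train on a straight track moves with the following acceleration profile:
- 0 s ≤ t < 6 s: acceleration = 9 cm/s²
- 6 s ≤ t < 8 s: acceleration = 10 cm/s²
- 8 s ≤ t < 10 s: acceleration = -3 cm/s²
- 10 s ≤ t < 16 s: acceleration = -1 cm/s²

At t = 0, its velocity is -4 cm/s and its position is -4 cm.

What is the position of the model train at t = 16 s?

On each constant-a segment, Δv = aΔt and Δx = v₀Δt + ½aΔt²; chain segment to segment.
0–6 s: v starts -4 cm/s; Δx = -4·6 + ½·9·6² = 138 cm; v ends 50 cm/s.
6–8 s: v starts 50 cm/s; Δx = 50·2 + ½·10·2² = 120 cm; v ends 70 cm/s.
8–10 s: v starts 70 cm/s; Δx = 70·2 + ½·-3·2² = 134 cm; v ends 64 cm/s.
10–16 s: v starts 64 cm/s; Δx = 64·6 + ½·-1·6² = 366 cm; v ends 58 cm/s.
x(16) = -4 + Σ Δx = 754 cm.

754 cm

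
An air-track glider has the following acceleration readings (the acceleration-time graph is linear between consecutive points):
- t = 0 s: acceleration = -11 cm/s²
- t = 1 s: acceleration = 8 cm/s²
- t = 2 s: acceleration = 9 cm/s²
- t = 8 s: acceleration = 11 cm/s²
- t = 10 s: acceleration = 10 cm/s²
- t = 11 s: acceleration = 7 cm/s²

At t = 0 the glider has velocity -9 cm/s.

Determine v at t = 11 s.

Δv equals the area under the a-t graph; then v = v₀ + Δv.
0–1 s: ½(-11 + 8)(1) = -1.5 cm/s
1–2 s: ½(8 + 9)(1) = 8.5 cm/s
2–8 s: ½(9 + 11)(6) = 60 cm/s
8–10 s: ½(11 + 10)(2) = 21 cm/s
10–11 s: ½(10 + 7)(1) = 8.5 cm/s
Δv = 96.5 cm/s, so v(11) = -9 + (96.5) = 87.5 cm/s.

87.5 cm/s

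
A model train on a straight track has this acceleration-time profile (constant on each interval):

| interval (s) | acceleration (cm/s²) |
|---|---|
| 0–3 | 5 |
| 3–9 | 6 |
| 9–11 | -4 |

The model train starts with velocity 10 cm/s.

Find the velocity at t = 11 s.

53 cm/s

Δv equals the area under the a-t graph; then v = v₀ + Δv.
0–3 s: 5 × 3 = 15 cm/s
3–9 s: 6 × 6 = 36 cm/s
9–11 s: -4 × 2 = -8 cm/s
Δv = 43 cm/s, so v(11) = 10 + (43) = 53 cm/s.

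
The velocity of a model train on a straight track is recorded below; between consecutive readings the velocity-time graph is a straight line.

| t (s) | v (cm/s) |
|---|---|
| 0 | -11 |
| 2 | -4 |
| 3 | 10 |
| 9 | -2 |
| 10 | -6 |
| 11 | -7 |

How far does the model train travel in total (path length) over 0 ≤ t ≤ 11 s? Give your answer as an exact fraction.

779/14 cm

Total distance travelled is ∫|v| dt — sum the magnitudes of each area piece.
0–2 s: |½(-11 + -4)(2)| = 15 cm
2–3 s: v = 0 at t = 16/7 s; triangle areas 4/7 + 25/7 = 29/7 cm
3–9 s: v = 0 at t = 8 s; triangle areas 25 + 1 = 26 cm
9–10 s: |½(-2 + -6)(1)| = 4 cm
10–11 s: |½(-6 + -7)(1)| = 6.5 cm
Total distance = 779/14 cm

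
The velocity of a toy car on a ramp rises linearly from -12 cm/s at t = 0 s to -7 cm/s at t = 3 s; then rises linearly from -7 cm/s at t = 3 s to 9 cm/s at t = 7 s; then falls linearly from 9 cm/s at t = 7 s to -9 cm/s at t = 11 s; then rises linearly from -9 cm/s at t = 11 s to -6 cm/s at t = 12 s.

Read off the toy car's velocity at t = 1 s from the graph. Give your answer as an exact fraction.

On 0–3 s the graph is linear from -12 to -7 cm/s: v(1) = -12 + (-7 − -12)·(1 − 0)/(3 − 0) = -31/3 cm/s.

-31/3 cm/s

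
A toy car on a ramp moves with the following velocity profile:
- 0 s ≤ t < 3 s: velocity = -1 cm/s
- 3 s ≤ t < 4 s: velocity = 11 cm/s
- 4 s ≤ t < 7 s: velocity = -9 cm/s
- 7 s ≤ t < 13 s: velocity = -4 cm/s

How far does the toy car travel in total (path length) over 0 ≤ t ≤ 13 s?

Total distance travelled is ∫|v| dt — sum the magnitudes of each area piece.
0–3 s: |-1| × 3 = 3 cm
3–4 s: |11| × 1 = 11 cm
4–7 s: |-9| × 3 = 27 cm
7–13 s: |-4| × 6 = 24 cm
Total distance = 65 cm

65 cm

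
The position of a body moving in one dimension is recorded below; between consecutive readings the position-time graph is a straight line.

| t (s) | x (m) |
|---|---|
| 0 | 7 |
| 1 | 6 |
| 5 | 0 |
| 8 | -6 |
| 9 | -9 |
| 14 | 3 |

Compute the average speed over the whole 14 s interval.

Average speed = (total path length)/(elapsed time); on a piecewise-linear x-t graph the path length is Σ|Δx|.
0–1 s: |Δx| = |6 − 7| = 1 m
1–5 s: |Δx| = |0 − 6| = 6 m
5–8 s: |Δx| = |-6 − 0| = 6 m
8–9 s: |Δx| = |-9 − -6| = 3 m
9–14 s: |Δx| = |3 − -9| = 12 m
Total path = 28 m; average speed = 28/14 = 2 m/s.

2 m/s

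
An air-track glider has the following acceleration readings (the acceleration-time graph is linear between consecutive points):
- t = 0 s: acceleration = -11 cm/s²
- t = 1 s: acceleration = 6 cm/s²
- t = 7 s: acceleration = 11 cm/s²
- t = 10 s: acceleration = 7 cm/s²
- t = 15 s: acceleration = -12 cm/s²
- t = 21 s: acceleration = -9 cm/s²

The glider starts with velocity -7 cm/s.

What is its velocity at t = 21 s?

Δv equals the area under the a-t graph; then v = v₀ + Δv.
0–1 s: ½(-11 + 6)(1) = -2.5 cm/s
1–7 s: ½(6 + 11)(6) = 51 cm/s
7–10 s: ½(11 + 7)(3) = 27 cm/s
10–15 s: ½(7 + -12)(5) = -12.5 cm/s
15–21 s: ½(-12 + -9)(6) = -63 cm/s
Δv = 0 cm/s, so v(21) = -7 + (0) = -7 cm/s.

-7 cm/s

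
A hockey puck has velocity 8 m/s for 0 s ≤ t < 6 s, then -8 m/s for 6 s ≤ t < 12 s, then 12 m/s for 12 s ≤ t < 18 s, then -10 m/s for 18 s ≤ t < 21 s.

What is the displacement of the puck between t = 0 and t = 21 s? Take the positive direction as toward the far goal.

42 m

Displacement is the signed area under the v-t curve.
0–6 s: 8 × 6 = 48 m
6–12 s: -8 × 6 = -48 m
12–18 s: 12 × 6 = 72 m
18–21 s: -10 × 3 = -30 m
Net displacement = 42 m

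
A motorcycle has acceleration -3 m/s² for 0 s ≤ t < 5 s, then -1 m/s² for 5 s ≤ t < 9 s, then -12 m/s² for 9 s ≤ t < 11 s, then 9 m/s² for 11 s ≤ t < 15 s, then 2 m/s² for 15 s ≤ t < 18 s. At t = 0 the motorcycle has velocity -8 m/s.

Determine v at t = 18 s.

-9 m/s

Δv equals the area under the a-t graph; then v = v₀ + Δv.
0–5 s: -3 × 5 = -15 m/s
5–9 s: -1 × 4 = -4 m/s
9–11 s: -12 × 2 = -24 m/s
11–15 s: 9 × 4 = 36 m/s
15–18 s: 2 × 3 = 6 m/s
Δv = -1 m/s, so v(18) = -8 + (-1) = -9 m/s.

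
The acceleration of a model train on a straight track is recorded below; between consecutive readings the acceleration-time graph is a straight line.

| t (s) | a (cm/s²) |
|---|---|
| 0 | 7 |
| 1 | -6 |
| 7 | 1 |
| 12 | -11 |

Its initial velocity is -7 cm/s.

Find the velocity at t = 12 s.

-46.5 cm/s

Δv equals the area under the a-t graph; then v = v₀ + Δv.
0–1 s: ½(7 + -6)(1) = 0.5 cm/s
1–7 s: ½(-6 + 1)(6) = -15 cm/s
7–12 s: ½(1 + -11)(5) = -25 cm/s
Δv = -39.5 cm/s, so v(12) = -7 + (-39.5) = -46.5 cm/s.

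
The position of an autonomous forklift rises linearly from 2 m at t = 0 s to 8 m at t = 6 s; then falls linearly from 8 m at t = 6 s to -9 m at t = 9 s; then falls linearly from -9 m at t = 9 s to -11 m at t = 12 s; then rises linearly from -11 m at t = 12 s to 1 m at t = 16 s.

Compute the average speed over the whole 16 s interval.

2.3125 m/s

Average speed = (total path length)/(elapsed time); on a piecewise-linear x-t graph the path length is Σ|Δx|.
0–6 s: |Δx| = |8 − 2| = 6 m
6–9 s: |Δx| = |-9 − 8| = 17 m
9–12 s: |Δx| = |-11 − -9| = 2 m
12–16 s: |Δx| = |1 − -11| = 12 m
Total path = 37 m; average speed = 37/16 = 2.3125 m/s.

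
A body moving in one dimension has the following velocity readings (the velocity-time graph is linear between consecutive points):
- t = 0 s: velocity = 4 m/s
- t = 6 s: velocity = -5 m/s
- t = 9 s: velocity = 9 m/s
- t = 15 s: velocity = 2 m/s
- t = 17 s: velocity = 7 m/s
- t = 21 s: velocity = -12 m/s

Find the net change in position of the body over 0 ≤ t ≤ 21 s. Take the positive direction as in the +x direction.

35 m

Displacement is the signed area under the v-t curve.
0–6 s: ½(4 + -5)(6) = -3 m
6–9 s: ½(-5 + 9)(3) = 6 m
9–15 s: ½(9 + 2)(6) = 33 m
15–17 s: ½(2 + 7)(2) = 9 m
17–21 s: ½(7 + -12)(4) = -10 m
Net displacement = 35 m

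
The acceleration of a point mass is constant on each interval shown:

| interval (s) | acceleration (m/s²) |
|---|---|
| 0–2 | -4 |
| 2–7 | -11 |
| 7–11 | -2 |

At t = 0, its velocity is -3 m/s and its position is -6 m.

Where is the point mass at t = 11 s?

On each constant-a segment, Δv = aΔt and Δx = v₀Δt + ½aΔt²; chain segment to segment.
0–2 s: v starts -3 m/s; Δx = -3·2 + ½·-4·2² = -14 m; v ends -11 m/s.
2–7 s: v starts -11 m/s; Δx = -11·5 + ½·-11·5² = -192.5 m; v ends -66 m/s.
7–11 s: v starts -66 m/s; Δx = -66·4 + ½·-2·4² = -280 m; v ends -74 m/s.
x(11) = -6 + Σ Δx = -492.5 m.

-492.5 m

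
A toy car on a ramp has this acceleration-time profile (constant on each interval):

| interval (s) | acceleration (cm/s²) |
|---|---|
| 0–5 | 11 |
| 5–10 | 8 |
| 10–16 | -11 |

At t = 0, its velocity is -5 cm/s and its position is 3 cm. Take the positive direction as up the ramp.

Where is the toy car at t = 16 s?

807.5 cm

On each constant-a segment, Δv = aΔt and Δx = v₀Δt + ½aΔt²; chain segment to segment.
0–5 s: v starts -5 cm/s; Δx = -5·5 + ½·11·5² = 112.5 cm; v ends 50 cm/s.
5–10 s: v starts 50 cm/s; Δx = 50·5 + ½·8·5² = 350 cm; v ends 90 cm/s.
10–16 s: v starts 90 cm/s; Δx = 90·6 + ½·-11·6² = 342 cm; v ends 24 cm/s.
x(16) = 3 + Σ Δx = 807.5 cm.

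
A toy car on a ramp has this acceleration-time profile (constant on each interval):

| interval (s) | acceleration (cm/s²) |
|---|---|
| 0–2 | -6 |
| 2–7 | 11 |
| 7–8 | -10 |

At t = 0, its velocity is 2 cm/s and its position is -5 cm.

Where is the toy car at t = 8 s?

On each constant-a segment, Δv = aΔt and Δx = v₀Δt + ½aΔt²; chain segment to segment.
0–2 s: v starts 2 cm/s; Δx = 2·2 + ½·-6·2² = -8 cm; v ends -10 cm/s.
2–7 s: v starts -10 cm/s; Δx = -10·5 + ½·11·5² = 87.5 cm; v ends 45 cm/s.
7–8 s: v starts 45 cm/s; Δx = 45·1 + ½·-10·1² = 40 cm; v ends 35 cm/s.
x(8) = -5 + Σ Δx = 114.5 cm.

114.5 cm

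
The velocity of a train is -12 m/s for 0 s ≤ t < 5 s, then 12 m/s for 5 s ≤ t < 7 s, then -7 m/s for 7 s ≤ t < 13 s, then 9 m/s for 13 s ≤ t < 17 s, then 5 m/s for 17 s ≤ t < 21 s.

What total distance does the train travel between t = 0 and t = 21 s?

Distance (not displacement) is the total path length: add the absolute areas under v-t.
0–5 s: |-12| × 5 = 60 m
5–7 s: |12| × 2 = 24 m
7–13 s: |-7| × 6 = 42 m
13–17 s: |9| × 4 = 36 m
17–21 s: |5| × 4 = 20 m
Total distance = 182 m

182 m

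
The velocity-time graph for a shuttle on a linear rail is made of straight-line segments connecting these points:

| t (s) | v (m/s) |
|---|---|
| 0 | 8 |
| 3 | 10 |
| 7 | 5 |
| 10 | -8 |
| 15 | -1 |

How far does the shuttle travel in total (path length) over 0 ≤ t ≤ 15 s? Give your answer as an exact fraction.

Distance (not displacement) is the total path length: add the absolute areas under v-t.
0–3 s: |½(8 + 10)(3)| = 27 m
3–7 s: |½(10 + 5)(4)| = 30 m
7–10 s: v = 0 at t = 106/13 s; triangle areas 75/26 + 96/13 = 267/26 m
10–15 s: |½(-8 + -1)(5)| = 22.5 m
Total distance = 1167/13 m

1167/13 m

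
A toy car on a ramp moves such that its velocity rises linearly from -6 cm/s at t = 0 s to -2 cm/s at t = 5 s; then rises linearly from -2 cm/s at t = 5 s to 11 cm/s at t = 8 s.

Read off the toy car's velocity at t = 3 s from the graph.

On 0–5 s the graph is linear from -6 to -2 cm/s: v(3) = -6 + (-2 − -6)·(3 − 0)/(5 − 0) = -3.6 cm/s.

-3.6 cm/s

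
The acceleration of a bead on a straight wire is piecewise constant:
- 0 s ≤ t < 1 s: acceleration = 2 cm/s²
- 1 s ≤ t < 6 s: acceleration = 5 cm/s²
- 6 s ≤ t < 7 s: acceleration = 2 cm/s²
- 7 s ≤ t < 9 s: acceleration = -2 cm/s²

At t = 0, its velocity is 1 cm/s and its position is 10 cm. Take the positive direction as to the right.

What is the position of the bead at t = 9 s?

On each constant-a segment, Δv = aΔt and Δx = v₀Δt + ½aΔt²; chain segment to segment.
0–1 s: v starts 1 cm/s; Δx = 1·1 + ½·2·1² = 2 cm; v ends 3 cm/s.
1–6 s: v starts 3 cm/s; Δx = 3·5 + ½·5·5² = 77.5 cm; v ends 28 cm/s.
6–7 s: v starts 28 cm/s; Δx = 28·1 + ½·2·1² = 29 cm; v ends 30 cm/s.
7–9 s: v starts 30 cm/s; Δx = 30·2 + ½·-2·2² = 56 cm; v ends 26 cm/s.
x(9) = 10 + Σ Δx = 174.5 cm.

174.5 cm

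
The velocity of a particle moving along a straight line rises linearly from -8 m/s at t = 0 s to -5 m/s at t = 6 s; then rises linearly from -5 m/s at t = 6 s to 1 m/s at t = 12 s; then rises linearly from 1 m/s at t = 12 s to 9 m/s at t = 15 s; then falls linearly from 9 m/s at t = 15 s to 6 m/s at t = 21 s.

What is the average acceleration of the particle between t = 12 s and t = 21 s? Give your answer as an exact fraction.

5/9 m/s²

Average acceleration = Δv/Δt = (6 − 1)/(21 − 12) = 5/9 m/s².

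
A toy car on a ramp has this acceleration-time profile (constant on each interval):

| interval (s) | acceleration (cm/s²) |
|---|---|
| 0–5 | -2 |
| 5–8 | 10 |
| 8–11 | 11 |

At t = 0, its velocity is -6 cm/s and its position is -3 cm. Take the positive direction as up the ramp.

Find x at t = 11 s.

On each constant-a segment, Δv = aΔt and Δx = v₀Δt + ½aΔt²; chain segment to segment.
0–5 s: v starts -6 cm/s; Δx = -6·5 + ½·-2·5² = -55 cm; v ends -16 cm/s.
5–8 s: v starts -16 cm/s; Δx = -16·3 + ½·10·3² = -3 cm; v ends 14 cm/s.
8–11 s: v starts 14 cm/s; Δx = 14·3 + ½·11·3² = 91.5 cm; v ends 47 cm/s.
x(11) = -3 + Σ Δx = 30.5 cm.

30.5 cm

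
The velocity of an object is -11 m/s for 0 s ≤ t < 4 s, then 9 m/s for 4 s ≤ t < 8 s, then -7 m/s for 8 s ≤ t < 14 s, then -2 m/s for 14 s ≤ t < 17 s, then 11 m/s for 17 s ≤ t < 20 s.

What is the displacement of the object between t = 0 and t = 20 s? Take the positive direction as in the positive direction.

Displacement is the signed area under the v-t curve.
0–4 s: -11 × 4 = -44 m
4–8 s: 9 × 4 = 36 m
8–14 s: -7 × 6 = -42 m
14–17 s: -2 × 3 = -6 m
17–20 s: 11 × 3 = 33 m
Net displacement = -23 m

-23 m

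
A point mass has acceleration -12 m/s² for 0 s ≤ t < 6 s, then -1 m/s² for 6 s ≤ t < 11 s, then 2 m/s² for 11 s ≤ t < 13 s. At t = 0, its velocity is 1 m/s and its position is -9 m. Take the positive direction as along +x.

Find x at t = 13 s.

-734.5 m

On each constant-a segment, Δv = aΔt and Δx = v₀Δt + ½aΔt²; chain segment to segment.
0–6 s: v starts 1 m/s; Δx = 1·6 + ½·-12·6² = -210 m; v ends -71 m/s.
6–11 s: v starts -71 m/s; Δx = -71·5 + ½·-1·5² = -367.5 m; v ends -76 m/s.
11–13 s: v starts -76 m/s; Δx = -76·2 + ½·2·2² = -148 m; v ends -72 m/s.
x(13) = -9 + Σ Δx = -734.5 m.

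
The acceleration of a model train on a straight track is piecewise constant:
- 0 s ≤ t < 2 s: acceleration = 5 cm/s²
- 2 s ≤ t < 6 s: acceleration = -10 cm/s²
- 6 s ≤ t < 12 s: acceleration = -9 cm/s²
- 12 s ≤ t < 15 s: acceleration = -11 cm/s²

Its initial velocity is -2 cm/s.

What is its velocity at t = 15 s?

-119 cm/s

Δv equals the area under the a-t graph; then v = v₀ + Δv.
0–2 s: 5 × 2 = 10 cm/s
2–6 s: -10 × 4 = -40 cm/s
6–12 s: -9 × 6 = -54 cm/s
12–15 s: -11 × 3 = -33 cm/s
Δv = -117 cm/s, so v(15) = -2 + (-117) = -119 cm/s.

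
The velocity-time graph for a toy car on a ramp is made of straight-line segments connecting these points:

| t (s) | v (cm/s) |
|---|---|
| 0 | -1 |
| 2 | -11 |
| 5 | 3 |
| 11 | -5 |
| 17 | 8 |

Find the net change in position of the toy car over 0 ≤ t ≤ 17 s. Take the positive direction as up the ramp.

-21 cm

Displacement is the signed area under the v-t curve.
0–2 s: ½(-1 + -11)(2) = -12 cm
2–5 s: ½(-11 + 3)(3) = -12 cm
5–11 s: ½(3 + -5)(6) = -6 cm
11–17 s: ½(-5 + 8)(6) = 9 cm
Net displacement = -21 cm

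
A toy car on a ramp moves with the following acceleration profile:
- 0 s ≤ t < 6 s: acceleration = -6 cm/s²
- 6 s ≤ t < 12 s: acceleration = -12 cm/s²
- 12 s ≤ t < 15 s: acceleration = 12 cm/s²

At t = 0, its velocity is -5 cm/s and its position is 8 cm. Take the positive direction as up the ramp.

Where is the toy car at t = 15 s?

On each constant-a segment, Δv = aΔt and Δx = v₀Δt + ½aΔt²; chain segment to segment.
0–6 s: v starts -5 cm/s; Δx = -5·6 + ½·-6·6² = -138 cm; v ends -41 cm/s.
6–12 s: v starts -41 cm/s; Δx = -41·6 + ½·-12·6² = -462 cm; v ends -113 cm/s.
12–15 s: v starts -113 cm/s; Δx = -113·3 + ½·12·3² = -285 cm; v ends -77 cm/s.
x(15) = 8 + Σ Δx = -877 cm.

-877 cm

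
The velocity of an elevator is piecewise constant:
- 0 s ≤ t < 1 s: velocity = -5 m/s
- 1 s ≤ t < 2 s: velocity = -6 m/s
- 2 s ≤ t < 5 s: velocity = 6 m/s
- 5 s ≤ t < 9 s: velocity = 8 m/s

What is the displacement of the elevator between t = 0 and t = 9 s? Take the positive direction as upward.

Net displacement equals the area under the velocity-time graph (areas below the axis count negative).
0–1 s: -5 × 1 = -5 m
1–2 s: -6 × 1 = -6 m
2–5 s: 6 × 3 = 18 m
5–9 s: 8 × 4 = 32 m
Net displacement = 39 m

39 m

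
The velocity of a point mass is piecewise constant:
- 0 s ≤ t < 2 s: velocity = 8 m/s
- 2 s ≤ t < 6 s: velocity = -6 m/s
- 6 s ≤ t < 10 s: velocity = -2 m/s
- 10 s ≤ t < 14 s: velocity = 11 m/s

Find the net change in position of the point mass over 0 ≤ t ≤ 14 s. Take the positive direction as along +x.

28 m

Net displacement equals the area under the velocity-time graph (areas below the axis count negative).
0–2 s: 8 × 2 = 16 m
2–6 s: -6 × 4 = -24 m
6–10 s: -2 × 4 = -8 m
10–14 s: 11 × 4 = 44 m
Net displacement = 28 m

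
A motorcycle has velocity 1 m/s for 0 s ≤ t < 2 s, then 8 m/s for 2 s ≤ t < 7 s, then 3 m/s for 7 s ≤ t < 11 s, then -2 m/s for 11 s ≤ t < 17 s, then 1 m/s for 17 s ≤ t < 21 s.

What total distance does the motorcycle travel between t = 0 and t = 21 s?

70 m

Total distance travelled is ∫|v| dt — sum the magnitudes of each area piece.
0–2 s: |1| × 2 = 2 m
2–7 s: |8| × 5 = 40 m
7–11 s: |3| × 4 = 12 m
11–17 s: |-2| × 6 = 12 m
17–21 s: |1| × 4 = 4 m
Total distance = 70 m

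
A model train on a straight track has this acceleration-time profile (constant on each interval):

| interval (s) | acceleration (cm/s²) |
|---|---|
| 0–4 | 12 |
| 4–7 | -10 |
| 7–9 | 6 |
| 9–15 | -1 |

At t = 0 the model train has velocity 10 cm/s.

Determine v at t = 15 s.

34 cm/s

Δv equals the area under the a-t graph; then v = v₀ + Δv.
0–4 s: 12 × 4 = 48 cm/s
4–7 s: -10 × 3 = -30 cm/s
7–9 s: 6 × 2 = 12 cm/s
9–15 s: -1 × 6 = -6 cm/s
Δv = 24 cm/s, so v(15) = 10 + (24) = 34 cm/s.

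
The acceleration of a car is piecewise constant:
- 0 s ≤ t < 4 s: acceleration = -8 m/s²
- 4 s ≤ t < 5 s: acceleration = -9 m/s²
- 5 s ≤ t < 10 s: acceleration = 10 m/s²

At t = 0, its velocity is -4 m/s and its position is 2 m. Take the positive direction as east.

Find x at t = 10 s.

-218.5 m

On each constant-a segment, Δv = aΔt and Δx = v₀Δt + ½aΔt²; chain segment to segment.
0–4 s: v starts -4 m/s; Δx = -4·4 + ½·-8·4² = -80 m; v ends -36 m/s.
4–5 s: v starts -36 m/s; Δx = -36·1 + ½·-9·1² = -40.5 m; v ends -45 m/s.
5–10 s: v starts -45 m/s; Δx = -45·5 + ½·10·5² = -100 m; v ends 5 m/s.
x(10) = 2 + Σ Δx = -218.5 m.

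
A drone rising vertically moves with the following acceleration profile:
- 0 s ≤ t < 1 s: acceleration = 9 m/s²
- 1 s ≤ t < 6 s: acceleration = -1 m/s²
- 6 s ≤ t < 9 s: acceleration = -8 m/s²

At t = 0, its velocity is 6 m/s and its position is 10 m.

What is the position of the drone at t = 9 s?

On each constant-a segment, Δv = aΔt and Δx = v₀Δt + ½aΔt²; chain segment to segment.
0–1 s: v starts 6 m/s; Δx = 6·1 + ½·9·1² = 10.5 m; v ends 15 m/s.
1–6 s: v starts 15 m/s; Δx = 15·5 + ½·-1·5² = 62.5 m; v ends 10 m/s.
6–9 s: v starts 10 m/s; Δx = 10·3 + ½·-8·3² = -6 m; v ends -14 m/s.
x(9) = 10 + Σ Δx = 77 m.

77 m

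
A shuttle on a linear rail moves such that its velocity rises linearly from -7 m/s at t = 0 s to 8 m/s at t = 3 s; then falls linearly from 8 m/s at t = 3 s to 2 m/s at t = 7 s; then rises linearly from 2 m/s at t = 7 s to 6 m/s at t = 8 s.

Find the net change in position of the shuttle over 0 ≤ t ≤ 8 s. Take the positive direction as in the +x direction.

25.5 m

Displacement is the signed area under the v-t curve.
0–3 s: ½(-7 + 8)(3) = 1.5 m
3–7 s: ½(8 + 2)(4) = 20 m
7–8 s: ½(2 + 6)(1) = 4 m
Net displacement = 25.5 m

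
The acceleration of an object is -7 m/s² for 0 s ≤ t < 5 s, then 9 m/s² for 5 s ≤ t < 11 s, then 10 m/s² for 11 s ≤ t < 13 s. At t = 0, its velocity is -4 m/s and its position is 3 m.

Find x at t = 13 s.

-126.5 m

On each constant-a segment, Δv = aΔt and Δx = v₀Δt + ½aΔt²; chain segment to segment.
0–5 s: v starts -4 m/s; Δx = -4·5 + ½·-7·5² = -107.5 m; v ends -39 m/s.
5–11 s: v starts -39 m/s; Δx = -39·6 + ½·9·6² = -72 m; v ends 15 m/s.
11–13 s: v starts 15 m/s; Δx = 15·2 + ½·10·2² = 50 m; v ends 35 m/s.
x(13) = 3 + Σ Δx = -126.5 m.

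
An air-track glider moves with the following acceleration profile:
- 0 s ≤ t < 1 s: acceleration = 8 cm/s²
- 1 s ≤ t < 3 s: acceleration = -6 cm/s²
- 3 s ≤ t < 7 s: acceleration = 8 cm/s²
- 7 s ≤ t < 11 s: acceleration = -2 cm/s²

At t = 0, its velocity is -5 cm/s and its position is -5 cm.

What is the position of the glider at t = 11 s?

92 cm

On each constant-a segment, Δv = aΔt and Δx = v₀Δt + ½aΔt²; chain segment to segment.
0–1 s: v starts -5 cm/s; Δx = -5·1 + ½·8·1² = -1 cm; v ends 3 cm/s.
1–3 s: v starts 3 cm/s; Δx = 3·2 + ½·-6·2² = -6 cm; v ends -9 cm/s.
3–7 s: v starts -9 cm/s; Δx = -9·4 + ½·8·4² = 28 cm; v ends 23 cm/s.
7–11 s: v starts 23 cm/s; Δx = 23·4 + ½·-2·4² = 76 cm; v ends 15 cm/s.
x(11) = -5 + Σ Δx = 92 cm.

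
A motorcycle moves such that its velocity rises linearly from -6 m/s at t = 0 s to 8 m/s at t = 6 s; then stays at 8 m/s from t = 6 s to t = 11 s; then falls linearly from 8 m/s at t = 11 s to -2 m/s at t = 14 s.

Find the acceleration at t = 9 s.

Acceleration is the slope of the v-t graph on 6–11 s: (8 − 8)/(11 − 6) = 0 m/s².

0 m/s²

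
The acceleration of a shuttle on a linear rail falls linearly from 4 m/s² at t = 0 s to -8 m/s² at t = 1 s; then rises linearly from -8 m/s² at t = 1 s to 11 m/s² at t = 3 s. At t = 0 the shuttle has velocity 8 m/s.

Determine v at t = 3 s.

9 m/s

Δv equals the area under the a-t graph; then v = v₀ + Δv.
0–1 s: ½(4 + -8)(1) = -2 m/s
1–3 s: ½(-8 + 11)(2) = 3 m/s
Δv = 1 m/s, so v(3) = 8 + (1) = 9 m/s.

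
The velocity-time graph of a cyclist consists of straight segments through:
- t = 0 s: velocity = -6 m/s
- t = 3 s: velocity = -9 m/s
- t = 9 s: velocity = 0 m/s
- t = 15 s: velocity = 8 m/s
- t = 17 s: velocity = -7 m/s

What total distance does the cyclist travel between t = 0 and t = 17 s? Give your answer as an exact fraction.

2431/30 m

Distance (not displacement) is the total path length: add the absolute areas under v-t.
0–3 s: |½(-6 + -9)(3)| = 22.5 m
3–9 s: |½(-9 + 0)(6)| = 27 m
9–15 s: |½(0 + 8)(6)| = 24 m
15–17 s: v = 0 at t = 241/15 s; triangle areas 64/15 + 49/15 = 113/15 m
Total distance = 2431/30 m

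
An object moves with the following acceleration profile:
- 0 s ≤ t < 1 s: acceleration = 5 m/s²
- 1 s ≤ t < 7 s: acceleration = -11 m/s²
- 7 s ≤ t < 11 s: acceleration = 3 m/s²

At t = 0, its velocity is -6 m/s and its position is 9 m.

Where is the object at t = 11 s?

On each constant-a segment, Δv = aΔt and Δx = v₀Δt + ½aΔt²; chain segment to segment.
0–1 s: v starts -6 m/s; Δx = -6·1 + ½·5·1² = -3.5 m; v ends -1 m/s.
1–7 s: v starts -1 m/s; Δx = -1·6 + ½·-11·6² = -204 m; v ends -67 m/s.
7–11 s: v starts -67 m/s; Δx = -67·4 + ½·3·4² = -244 m; v ends -55 m/s.
x(11) = 9 + Σ Δx = -442.5 m.

-442.5 m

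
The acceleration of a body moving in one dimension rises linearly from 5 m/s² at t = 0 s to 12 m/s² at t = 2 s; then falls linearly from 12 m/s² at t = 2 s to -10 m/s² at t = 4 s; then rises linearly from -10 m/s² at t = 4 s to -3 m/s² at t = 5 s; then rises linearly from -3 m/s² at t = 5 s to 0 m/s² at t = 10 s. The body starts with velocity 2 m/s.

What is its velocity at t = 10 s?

7 m/s

Δv equals the area under the a-t graph; then v = v₀ + Δv.
0–2 s: ½(5 + 12)(2) = 17 m/s
2–4 s: ½(12 + -10)(2) = 2 m/s
4–5 s: ½(-10 + -3)(1) = -6.5 m/s
5–10 s: ½(-3 + 0)(5) = -7.5 m/s
Δv = 5 m/s, so v(10) = 2 + (5) = 7 m/s.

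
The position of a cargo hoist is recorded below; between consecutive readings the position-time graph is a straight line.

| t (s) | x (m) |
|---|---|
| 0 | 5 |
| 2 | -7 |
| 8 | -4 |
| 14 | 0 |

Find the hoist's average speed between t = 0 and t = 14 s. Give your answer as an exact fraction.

Average speed = (total path length)/(elapsed time); on a piecewise-linear x-t graph the path length is Σ|Δx|.
0–2 s: |Δx| = |-7 − 5| = 12 m
2–8 s: |Δx| = |-4 − -7| = 3 m
8–14 s: |Δx| = |0 − -4| = 4 m
Total path = 19 m; average speed = 19/14 = 19/14 m/s.

19/14 m/s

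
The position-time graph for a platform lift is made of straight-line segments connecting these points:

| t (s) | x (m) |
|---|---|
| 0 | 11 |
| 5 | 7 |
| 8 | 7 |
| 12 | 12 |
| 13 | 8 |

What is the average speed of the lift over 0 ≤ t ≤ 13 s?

Average speed = (total path length)/(elapsed time); on a piecewise-linear x-t graph the path length is Σ|Δx|.
0–5 s: |Δx| = |7 − 11| = 4 m
5–8 s: |Δx| = |7 − 7| = 0 m
8–12 s: |Δx| = |12 − 7| = 5 m
12–13 s: |Δx| = |8 − 12| = 4 m
Total path = 13 m; average speed = 13/13 = 1 m/s.

1 m/s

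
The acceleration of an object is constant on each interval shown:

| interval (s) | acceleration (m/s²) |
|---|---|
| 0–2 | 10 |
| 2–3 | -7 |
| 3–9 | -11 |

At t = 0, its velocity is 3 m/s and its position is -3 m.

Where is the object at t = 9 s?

On each constant-a segment, Δv = aΔt and Δx = v₀Δt + ½aΔt²; chain segment to segment.
0–2 s: v starts 3 m/s; Δx = 3·2 + ½·10·2² = 26 m; v ends 23 m/s.
2–3 s: v starts 23 m/s; Δx = 23·1 + ½·-7·1² = 19.5 m; v ends 16 m/s.
3–9 s: v starts 16 m/s; Δx = 16·6 + ½·-11·6² = -102 m; v ends -50 m/s.
x(9) = -3 + Σ Δx = -59.5 m.

-59.5 m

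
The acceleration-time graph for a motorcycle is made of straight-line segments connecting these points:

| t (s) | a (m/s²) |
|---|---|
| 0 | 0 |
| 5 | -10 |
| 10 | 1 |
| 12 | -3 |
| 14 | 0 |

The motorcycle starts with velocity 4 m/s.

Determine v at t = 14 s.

-48.5 m/s

Δv equals the area under the a-t graph; then v = v₀ + Δv.
0–5 s: ½(0 + -10)(5) = -25 m/s
5–10 s: ½(-10 + 1)(5) = -22.5 m/s
10–12 s: ½(1 + -3)(2) = -2 m/s
12–14 s: ½(-3 + 0)(2) = -3 m/s
Δv = -52.5 m/s, so v(14) = 4 + (-52.5) = -48.5 m/s.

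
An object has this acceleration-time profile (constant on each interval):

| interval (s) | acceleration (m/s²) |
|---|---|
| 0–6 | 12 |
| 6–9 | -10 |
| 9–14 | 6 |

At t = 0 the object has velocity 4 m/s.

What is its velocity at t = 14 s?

76 m/s

Δv equals the area under the a-t graph; then v = v₀ + Δv.
0–6 s: 12 × 6 = 72 m/s
6–9 s: -10 × 3 = -30 m/s
9–14 s: 6 × 5 = 30 m/s
Δv = 72 m/s, so v(14) = 4 + (72) = 76 m/s.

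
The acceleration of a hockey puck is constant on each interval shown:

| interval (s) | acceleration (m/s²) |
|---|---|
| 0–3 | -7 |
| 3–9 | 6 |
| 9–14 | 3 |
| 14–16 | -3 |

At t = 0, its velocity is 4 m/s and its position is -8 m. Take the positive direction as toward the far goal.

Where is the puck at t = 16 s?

173 m

On each constant-a segment, Δv = aΔt and Δx = v₀Δt + ½aΔt²; chain segment to segment.
0–3 s: v starts 4 m/s; Δx = 4·3 + ½·-7·3² = -19.5 m; v ends -17 m/s.
3–9 s: v starts -17 m/s; Δx = -17·6 + ½·6·6² = 6 m; v ends 19 m/s.
9–14 s: v starts 19 m/s; Δx = 19·5 + ½·3·5² = 132.5 m; v ends 34 m/s.
14–16 s: v starts 34 m/s; Δx = 34·2 + ½·-3·2² = 62 m; v ends 28 m/s.
x(16) = -8 + Σ Δx = 173 m.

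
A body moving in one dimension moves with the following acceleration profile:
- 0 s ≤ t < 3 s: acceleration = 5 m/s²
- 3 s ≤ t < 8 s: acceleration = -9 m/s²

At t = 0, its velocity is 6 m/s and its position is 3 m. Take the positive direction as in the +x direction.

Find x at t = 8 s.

On each constant-a segment, Δv = aΔt and Δx = v₀Δt + ½aΔt²; chain segment to segment.
0–3 s: v starts 6 m/s; Δx = 6·3 + ½·5·3² = 40.5 m; v ends 21 m/s.
3–8 s: v starts 21 m/s; Δx = 21·5 + ½·-9·5² = -7.5 m; v ends -24 m/s.
x(8) = 3 + Σ Δx = 36 m.

36 m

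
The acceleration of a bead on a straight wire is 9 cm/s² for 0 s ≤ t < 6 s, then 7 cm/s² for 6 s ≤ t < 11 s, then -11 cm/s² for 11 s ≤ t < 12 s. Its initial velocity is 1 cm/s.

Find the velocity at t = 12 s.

79 cm/s

Δv equals the area under the a-t graph; then v = v₀ + Δv.
0–6 s: 9 × 6 = 54 cm/s
6–11 s: 7 × 5 = 35 cm/s
11–12 s: -11 × 1 = -11 cm/s
Δv = 78 cm/s, so v(12) = 1 + (78) = 79 cm/s.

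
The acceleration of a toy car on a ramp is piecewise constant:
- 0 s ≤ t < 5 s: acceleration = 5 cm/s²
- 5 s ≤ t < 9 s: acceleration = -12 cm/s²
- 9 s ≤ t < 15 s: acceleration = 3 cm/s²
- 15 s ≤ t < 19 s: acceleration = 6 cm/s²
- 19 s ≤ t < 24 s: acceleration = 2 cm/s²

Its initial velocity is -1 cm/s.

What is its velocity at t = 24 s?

28 cm/s

Δv equals the area under the a-t graph; then v = v₀ + Δv.
0–5 s: 5 × 5 = 25 cm/s
5–9 s: -12 × 4 = -48 cm/s
9–15 s: 3 × 6 = 18 cm/s
15–19 s: 6 × 4 = 24 cm/s
19–24 s: 2 × 5 = 10 cm/s
Δv = 29 cm/s, so v(24) = -1 + (29) = 28 cm/s.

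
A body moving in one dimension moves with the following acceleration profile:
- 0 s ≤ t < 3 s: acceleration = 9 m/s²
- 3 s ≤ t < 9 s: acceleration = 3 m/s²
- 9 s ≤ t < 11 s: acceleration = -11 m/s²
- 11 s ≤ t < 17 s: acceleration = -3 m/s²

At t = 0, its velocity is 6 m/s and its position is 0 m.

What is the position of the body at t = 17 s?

510.5 m

On each constant-a segment, Δv = aΔt and Δx = v₀Δt + ½aΔt²; chain segment to segment.
0–3 s: v starts 6 m/s; Δx = 6·3 + ½·9·3² = 58.5 m; v ends 33 m/s.
3–9 s: v starts 33 m/s; Δx = 33·6 + ½·3·6² = 252 m; v ends 51 m/s.
9–11 s: v starts 51 m/s; Δx = 51·2 + ½·-11·2² = 80 m; v ends 29 m/s.
11–17 s: v starts 29 m/s; Δx = 29·6 + ½·-3·6² = 120 m; v ends 11 m/s.
x(17) = 0 + Σ Δx = 510.5 m.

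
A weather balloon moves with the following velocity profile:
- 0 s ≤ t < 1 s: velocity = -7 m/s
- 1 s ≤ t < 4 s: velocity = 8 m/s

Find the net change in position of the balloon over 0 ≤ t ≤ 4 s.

Net displacement equals the area under the velocity-time graph (areas below the axis count negative).
0–1 s: -7 × 1 = -7 m
1–4 s: 8 × 3 = 24 m
Net displacement = 17 m

17 m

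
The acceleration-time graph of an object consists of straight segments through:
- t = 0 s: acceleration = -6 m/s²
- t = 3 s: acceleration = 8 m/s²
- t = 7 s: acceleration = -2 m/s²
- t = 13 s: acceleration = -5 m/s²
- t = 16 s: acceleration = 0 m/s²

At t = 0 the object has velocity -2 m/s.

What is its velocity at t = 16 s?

-15.5 m/s

Δv equals the area under the a-t graph; then v = v₀ + Δv.
0–3 s: ½(-6 + 8)(3) = 3 m/s
3–7 s: ½(8 + -2)(4) = 12 m/s
7–13 s: ½(-2 + -5)(6) = -21 m/s
13–16 s: ½(-5 + 0)(3) = -7.5 m/s
Δv = -13.5 m/s, so v(16) = -2 + (-13.5) = -15.5 m/s.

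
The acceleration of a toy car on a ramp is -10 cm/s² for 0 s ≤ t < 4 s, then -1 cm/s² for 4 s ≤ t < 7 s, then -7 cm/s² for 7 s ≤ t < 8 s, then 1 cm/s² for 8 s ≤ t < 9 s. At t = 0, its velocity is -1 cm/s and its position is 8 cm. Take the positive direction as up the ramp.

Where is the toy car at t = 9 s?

On each constant-a segment, Δv = aΔt and Δx = v₀Δt + ½aΔt²; chain segment to segment.
0–4 s: v starts -1 cm/s; Δx = -1·4 + ½·-10·4² = -84 cm; v ends -41 cm/s.
4–7 s: v starts -41 cm/s; Δx = -41·3 + ½·-1·3² = -127.5 cm; v ends -44 cm/s.
7–8 s: v starts -44 cm/s; Δx = -44·1 + ½·-7·1² = -47.5 cm; v ends -51 cm/s.
8–9 s: v starts -51 cm/s; Δx = -51·1 + ½·1·1² = -50.5 cm; v ends -50 cm/s.
x(9) = 8 + Σ Δx = -301.5 cm.

-301.5 cm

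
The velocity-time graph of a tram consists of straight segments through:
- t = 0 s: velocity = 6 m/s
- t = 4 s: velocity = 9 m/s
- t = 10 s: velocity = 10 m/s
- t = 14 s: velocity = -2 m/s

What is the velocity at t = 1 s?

On 0–4 s the graph is linear from 6 to 9 m/s: v(1) = 6 + (9 − 6)·(1 − 0)/(4 − 0) = 6.75 m/s.

6.75 m/s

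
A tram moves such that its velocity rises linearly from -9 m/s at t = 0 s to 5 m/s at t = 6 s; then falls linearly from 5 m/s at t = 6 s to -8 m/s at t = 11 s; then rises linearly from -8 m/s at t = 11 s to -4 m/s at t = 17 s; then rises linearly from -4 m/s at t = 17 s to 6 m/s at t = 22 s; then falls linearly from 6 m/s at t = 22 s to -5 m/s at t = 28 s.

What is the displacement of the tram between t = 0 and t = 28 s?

-47.5 m

Net displacement equals the area under the velocity-time graph (areas below the axis count negative).
0–6 s: ½(-9 + 5)(6) = -12 m
6–11 s: ½(5 + -8)(5) = -7.5 m
11–17 s: ½(-8 + -4)(6) = -36 m
17–22 s: ½(-4 + 6)(5) = 5 m
22–28 s: ½(6 + -5)(6) = 3 m
Net displacement = -47.5 m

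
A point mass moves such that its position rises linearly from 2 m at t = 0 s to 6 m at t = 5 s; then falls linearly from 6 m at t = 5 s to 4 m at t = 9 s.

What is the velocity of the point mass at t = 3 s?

Velocity is the slope of the x-t graph on 0–5 s: (6 − 2)/(5 − 0) = 0.8 m/s.

0.8 m/s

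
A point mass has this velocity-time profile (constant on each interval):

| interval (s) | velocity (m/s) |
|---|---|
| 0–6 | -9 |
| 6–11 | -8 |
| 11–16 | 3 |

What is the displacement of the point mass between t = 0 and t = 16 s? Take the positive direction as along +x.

Displacement is the signed area under the v-t curve.
0–6 s: -9 × 6 = -54 m
6–11 s: -8 × 5 = -40 m
11–16 s: 3 × 5 = 15 m
Net displacement = -79 m

-79 m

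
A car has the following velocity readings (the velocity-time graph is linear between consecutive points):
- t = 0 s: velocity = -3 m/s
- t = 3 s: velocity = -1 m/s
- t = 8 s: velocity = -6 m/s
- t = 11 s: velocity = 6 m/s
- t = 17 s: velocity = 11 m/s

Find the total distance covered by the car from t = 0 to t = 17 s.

83.5 m

Distance (not displacement) is the total path length: add the absolute areas under v-t.
0–3 s: |½(-3 + -1)(3)| = 6 m
3–8 s: |½(-1 + -6)(5)| = 17.5 m
8–11 s: v = 0 at t = 9.5 s; triangle areas 4.5 + 4.5 = 9 m
11–17 s: |½(6 + 11)(6)| = 51 m
Total distance = 83.5 m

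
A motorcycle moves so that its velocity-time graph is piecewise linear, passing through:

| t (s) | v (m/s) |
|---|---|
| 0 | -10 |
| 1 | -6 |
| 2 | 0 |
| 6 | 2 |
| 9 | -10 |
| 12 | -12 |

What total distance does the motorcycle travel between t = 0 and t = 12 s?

Total distance travelled is ∫|v| dt — sum the magnitudes of each area piece.
0–1 s: |½(-10 + -6)(1)| = 8 m
1–2 s: |½(-6 + 0)(1)| = 3 m
2–6 s: |½(0 + 2)(4)| = 4 m
6–9 s: v = 0 at t = 6.5 s; triangle areas 0.5 + 12.5 = 13 m
9–12 s: |½(-10 + -12)(3)| = 33 m
Total distance = 61 m

61 m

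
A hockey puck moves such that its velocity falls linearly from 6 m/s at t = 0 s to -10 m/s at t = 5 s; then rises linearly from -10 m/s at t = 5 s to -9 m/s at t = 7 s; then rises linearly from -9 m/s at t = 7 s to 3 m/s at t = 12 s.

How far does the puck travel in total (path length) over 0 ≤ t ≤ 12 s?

Distance (not displacement) is the total path length: add the absolute areas under v-t.
0–5 s: v = 0 at t = 1.875 s; triangle areas 5.625 + 15.625 = 21.25 m
5–7 s: |½(-10 + -9)(2)| = 19 m
7–12 s: v = 0 at t = 10.75 s; triangle areas 16.875 + 1.875 = 18.75 m
Total distance = 59 m

59 m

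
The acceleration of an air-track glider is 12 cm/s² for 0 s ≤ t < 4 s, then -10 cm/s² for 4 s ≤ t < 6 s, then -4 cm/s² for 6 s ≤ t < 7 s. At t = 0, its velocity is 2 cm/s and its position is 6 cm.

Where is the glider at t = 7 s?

On each constant-a segment, Δv = aΔt and Δx = v₀Δt + ½aΔt²; chain segment to segment.
0–4 s: v starts 2 cm/s; Δx = 2·4 + ½·12·4² = 104 cm; v ends 50 cm/s.
4–6 s: v starts 50 cm/s; Δx = 50·2 + ½·-10·2² = 80 cm; v ends 30 cm/s.
6–7 s: v starts 30 cm/s; Δx = 30·1 + ½·-4·1² = 28 cm; v ends 26 cm/s.
x(7) = 6 + Σ Δx = 218 cm.

218 cm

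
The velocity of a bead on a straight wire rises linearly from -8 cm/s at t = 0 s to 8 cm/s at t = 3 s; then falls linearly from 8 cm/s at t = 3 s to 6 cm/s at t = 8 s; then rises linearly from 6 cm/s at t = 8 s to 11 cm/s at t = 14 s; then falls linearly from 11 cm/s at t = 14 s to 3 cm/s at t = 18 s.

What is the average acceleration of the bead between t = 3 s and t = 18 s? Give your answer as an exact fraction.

-1/3 cm/s²

Average acceleration = Δv/Δt = (3 − 8)/(18 − 3) = -1/3 cm/s².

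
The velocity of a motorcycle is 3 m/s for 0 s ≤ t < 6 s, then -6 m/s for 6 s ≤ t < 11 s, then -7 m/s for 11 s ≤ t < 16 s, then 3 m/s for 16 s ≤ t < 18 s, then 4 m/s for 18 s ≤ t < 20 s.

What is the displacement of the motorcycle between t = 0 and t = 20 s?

-33 m

Displacement is the signed area under the v-t curve.
0–6 s: 3 × 6 = 18 m
6–11 s: -6 × 5 = -30 m
11–16 s: -7 × 5 = -35 m
16–18 s: 3 × 2 = 6 m
18–20 s: 4 × 2 = 8 m
Net displacement = -33 m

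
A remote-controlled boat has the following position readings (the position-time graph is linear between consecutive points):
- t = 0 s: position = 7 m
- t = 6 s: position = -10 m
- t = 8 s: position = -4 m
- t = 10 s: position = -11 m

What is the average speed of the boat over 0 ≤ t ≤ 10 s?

3 m/s

Average speed = (total path length)/(elapsed time); on a piecewise-linear x-t graph the path length is Σ|Δx|.
0–6 s: |Δx| = |-10 − 7| = 17 m
6–8 s: |Δx| = |-4 − -10| = 6 m
8–10 s: |Δx| = |-11 − -4| = 7 m
Total path = 30 m; average speed = 30/10 = 3 m/s.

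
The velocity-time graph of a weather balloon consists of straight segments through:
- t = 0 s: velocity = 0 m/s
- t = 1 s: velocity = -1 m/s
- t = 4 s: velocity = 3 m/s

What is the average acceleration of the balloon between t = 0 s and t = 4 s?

Average acceleration = Δv/Δt = (3 − 0)/(4 − 0) = 0.75 m/s².

0.75 m/s²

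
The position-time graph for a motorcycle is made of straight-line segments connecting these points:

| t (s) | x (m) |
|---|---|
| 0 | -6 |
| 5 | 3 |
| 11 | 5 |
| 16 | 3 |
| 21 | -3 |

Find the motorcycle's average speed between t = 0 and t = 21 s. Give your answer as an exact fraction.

Average speed = (total path length)/(elapsed time); on a piecewise-linear x-t graph the path length is Σ|Δx|.
0–5 s: |Δx| = |3 − -6| = 9 m
5–11 s: |Δx| = |5 − 3| = 2 m
11–16 s: |Δx| = |3 − 5| = 2 m
16–21 s: |Δx| = |-3 − 3| = 6 m
Total path = 19 m; average speed = 19/21 = 19/21 m/s.

19/21 m/s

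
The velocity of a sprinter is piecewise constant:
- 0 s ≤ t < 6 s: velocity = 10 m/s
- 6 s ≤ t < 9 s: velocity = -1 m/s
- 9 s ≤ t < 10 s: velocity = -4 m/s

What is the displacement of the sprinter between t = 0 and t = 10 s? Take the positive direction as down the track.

53 m

Displacement is the signed area under the v-t curve.
0–6 s: 10 × 6 = 60 m
6–9 s: -1 × 3 = -3 m
9–10 s: -4 × 1 = -4 m
Net displacement = 53 m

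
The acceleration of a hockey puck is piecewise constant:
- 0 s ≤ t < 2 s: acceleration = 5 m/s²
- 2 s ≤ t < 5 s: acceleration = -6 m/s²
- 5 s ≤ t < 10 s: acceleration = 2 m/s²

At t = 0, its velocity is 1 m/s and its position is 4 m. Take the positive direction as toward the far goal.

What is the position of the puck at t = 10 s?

12 m

On each constant-a segment, Δv = aΔt and Δx = v₀Δt + ½aΔt²; chain segment to segment.
0–2 s: v starts 1 m/s; Δx = 1·2 + ½·5·2² = 12 m; v ends 11 m/s.
2–5 s: v starts 11 m/s; Δx = 11·3 + ½·-6·3² = 6 m; v ends -7 m/s.
5–10 s: v starts -7 m/s; Δx = -7·5 + ½·2·5² = -10 m; v ends 3 m/s.
x(10) = 4 + Σ Δx = 12 m.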